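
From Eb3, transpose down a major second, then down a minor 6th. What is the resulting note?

Down a major second from Eb3: Db3 (2 semitones down).
Db3 down a minor sixth → F2 (8 semitones).

F2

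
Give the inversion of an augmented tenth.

diminished sixth

First reduce the compound augmented tenth to its simple form, an augmented third.
The rule of nine gives the new number: 9 − 3 = 6, so a third becomes a sixth.
The quality also flips — augmented becomes diminished — giving a diminished sixth.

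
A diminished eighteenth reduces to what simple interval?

Take out 2 octaves (14 from the number): 18 − 14 = 4.
So a diminished eighteenth is 2 octaves plus a diminished fourth. The quality is unchanged.

diminished 4th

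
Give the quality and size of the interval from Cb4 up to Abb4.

minor sixth

C to A spans six letter names (C-D-E-F-G-A) — that makes it a sixth of some quality.
At 8 semitones, Cb4→Abb4 falls one short of a major sixth: minor.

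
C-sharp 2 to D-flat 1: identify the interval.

Descending from C#2 to Db1 is the same interval as ascending Db1 to C#2.
D to C spans seven letter names (D-E-F-G-A-B-C), so the interval is some kind of seventh.
Db1 to C#2 spans 12 semitones — one semitone wider than the major seventh (11) — giving an augmented seventh.

augmented seventh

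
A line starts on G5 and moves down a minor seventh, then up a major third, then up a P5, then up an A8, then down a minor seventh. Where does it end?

A##5

A minor seventh down from G5 is A4.
A major third up from A4 is C#5.
A perfect fifth up from C#5 is G#5.
Up an augmented octave from G#5: G##6 (13 semitones up).
G##6 down a minor seventh → A##5 (10 semitones).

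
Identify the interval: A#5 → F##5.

m3

Descending from A#5 to F##5 is the same interval as ascending F##5 to A#5.
F to A spans three letter names (F-G-A), so the interval is some kind of third.
F##5 to A#5 is 3 semitones, a half step short of the major third (4), so this is minor.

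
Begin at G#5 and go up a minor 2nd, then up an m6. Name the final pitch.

F6

A minor second up from G#5 is A5.
Up a minor sixth from A5: F6 (8 semitones up).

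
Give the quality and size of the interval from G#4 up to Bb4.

diminished third

G to B spans three letter names (G-A-B), so the interval is some kind of third.
G#4 to Bb4 spans 2 semitones — two semitones narrower than the major third (4) — giving a diminished third.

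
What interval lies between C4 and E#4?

C to E spans three letter names (C-D-E), so the interval is some kind of third.
C4 to E#4 spans 5 semitones — one semitone wider than the major third (4) — giving an augmented third.

augmented third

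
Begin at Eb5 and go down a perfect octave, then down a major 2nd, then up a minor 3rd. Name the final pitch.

A perfect octave down from Eb5 is Eb4.
Eb4 down a major second → Db4 (2 semitones).
A minor third up from Db4 is Fb4.

Fb4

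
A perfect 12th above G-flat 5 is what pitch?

Counting five letter names plus an octave up from G lands on D.
A perfect twelfth spans 19 semitones, so from Gb5 the target pitch is Db7.

D-flat 7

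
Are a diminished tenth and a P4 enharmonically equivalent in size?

A diminished tenth spans 14 semitones; a perfect fourth spans 5 semitones. They differ by 9.

No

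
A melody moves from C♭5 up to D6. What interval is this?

A9

C to D spans two letter names (C-D), plus an octave, so the interval is some kind of ninth.
A major ninth would be 14 semitones; Cb5 to D6 is 15, one semitone wider, so the interval is augmented.
(Equivalently, a compound augmented second: an augmented second plus an octave.)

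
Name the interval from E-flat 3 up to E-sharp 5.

AA15

E to E is the same letter name, plus 2 octaves: a fifteenth.
The perfect fifteenth is 24 semitones; here we have 26, two semitones wider: doubly augmented.
(Equivalently, a compound doubly augmented octave: a doubly augmented octave plus an octave.)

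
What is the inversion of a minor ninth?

M7

First reduce the compound minor ninth to its simple form, a minor second.
Inverted interval numbers add to nine, so a second pairs with a seventh (2 + 7 = 9).
Quality inverts too: minor becomes major. That makes the inversion a major seventh.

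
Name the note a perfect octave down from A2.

The letter stays A (same as the start), shifted an octave down.
A perfect octave is 12 semitones; 12 semitones down from A2 gives A1.

A1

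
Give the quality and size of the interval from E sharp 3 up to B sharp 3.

E to B spans five letter names (E-F-G-A-B): a fifth.
E#3 to B#3 is 7 semitones, matching the perfect fifth exactly, so the quality is perfect.

perfect fifth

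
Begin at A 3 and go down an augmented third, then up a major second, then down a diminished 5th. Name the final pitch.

C 3

A3 down an augmented third → Fb3 (5 semitones).
A major second up from Fb3 is Gb3.
Gb3 down a diminished fifth → C3 (6 semitones).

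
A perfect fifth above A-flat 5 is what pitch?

The fifth takes the letter from A up to E.
A perfect fifth spans 7 semitones, so from Ab5 the target pitch is Eb6.

E-flat 6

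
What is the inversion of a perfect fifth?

Interval numbers invert to sum to nine: 5 + 4 = 9, so a fifth inverts to a fourth.
And perfect stays perfect under inversion, so we get a perfect fourth.

perfect fourth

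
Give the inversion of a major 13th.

m3

First reduce the compound major thirteenth to its simple form, a major sixth.
The rule of nine gives the new number: 9 − 6 = 3, so a sixth becomes a third.
Quality inverts too: major becomes minor. That makes the inversion a minor third.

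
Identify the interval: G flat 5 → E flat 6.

G to E spans six letter names (G-A-B-C-D-E) — that makes it a sixth of some quality.
Counting semitones, Gb5→Eb6 is 9, which is the major sixth.

M6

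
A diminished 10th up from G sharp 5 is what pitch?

Counting three letter names plus an octave up from G lands on B.
A diminished tenth spans 14 semitones, so from G#5 the target pitch is Bb6.

B flat 6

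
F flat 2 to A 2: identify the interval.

augmented 3rd

F to A spans three letter names (F-G-A), so the interval is some kind of third.
A major third would be 4 semitones; Fb2 to A2 is 5, one semitone wider, so the interval is augmented.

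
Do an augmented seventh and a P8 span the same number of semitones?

An augmented seventh = 12 semitones = a perfect octave; enharmonically equal.

Yes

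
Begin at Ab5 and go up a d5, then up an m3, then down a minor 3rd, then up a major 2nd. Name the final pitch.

Fb6

A diminished fifth up from Ab5 is Ebb6.
A minor third up from Ebb6 is Gbb6.
Gbb6 down a minor third → Ebb6 (3 semitones).
A major second up from Ebb6 is Fb6.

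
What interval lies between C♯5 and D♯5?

major 2nd

C to D spans two letter names (C-D), so the interval is some kind of second.
Counting semitones, C#5→D#5 is 2, which is the major second.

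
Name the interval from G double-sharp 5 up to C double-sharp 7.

G to C spans four letter names (G-A-B-C), plus an octave, so the interval is some kind of eleventh.
Counting semitones, G##5→C##7 is 17, which is the perfect eleventh.
(Equivalently, a compound perfect fourth: a perfect fourth plus an octave.)

perfect 11th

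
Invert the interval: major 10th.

First reduce the compound major tenth to its simple form, a major third.
The rule of nine gives the new number: 9 − 3 = 6, so a third becomes a sixth.
Quality inverts too: major becomes minor. That makes the inversion a minor sixth.

m6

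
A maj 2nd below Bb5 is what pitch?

Ab5

Two letter names down from B: A.
A major second is 2 semitones; 2 semitones down from Bb5 gives Ab5.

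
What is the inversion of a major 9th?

m7

First reduce the compound major ninth to its simple form, a major second.
Inverted interval numbers add to nine, so a second pairs with a seventh (2 + 7 = 9).
The quality also flips — major becomes minor — giving a minor seventh.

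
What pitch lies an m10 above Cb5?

Ebb6

Three letters up from C (plus an octave) reaches E.
Moving 15 semitones up from Cb5 (the size of a minor tenth) reaches Ebb6.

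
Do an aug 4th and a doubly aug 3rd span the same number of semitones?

An augmented fourth = 6 semitones = a doubly augmented third; enharmonically equal.

Yes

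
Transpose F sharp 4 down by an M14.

G 2

The fourteenth's letter: F down seven letter names plus an octave → G.
A major fourteenth is 23 semitones; 23 semitones down from F#4 gives G2.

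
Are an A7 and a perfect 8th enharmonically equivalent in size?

Both span 12 semitones: an augmented seventh and a perfect octave are the same chromatic distance.

Yes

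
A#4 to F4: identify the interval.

Descending from A#4 to F4 is the same interval as ascending F4 to A#4.
F to A spans three letter names (F-G-A), so the interval is some kind of third.
F4 to A#4 spans 5 semitones — one semitone wider than the major third (4) — giving an augmented third.

augmented third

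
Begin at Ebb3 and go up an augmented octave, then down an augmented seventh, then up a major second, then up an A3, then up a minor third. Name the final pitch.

Ebb3 up an augmented octave → Eb4 (13 semitones).
An augmented seventh down from Eb4 is Fbb3.
Fbb3 up a major second → Gbb3 (2 semitones).
An augmented third up from Gbb3 is Bb3.
Bb3 up a minor third → Db4 (3 semitones).

Db4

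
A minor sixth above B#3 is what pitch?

G#4

Six letter names up from B: G.
A minor sixth is 8 semitones; 8 semitones up from B#3 gives G#4.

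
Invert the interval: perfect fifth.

Interval numbers invert to sum to nine: 5 + 4 = 9, so a fifth inverts to a fourth.
The quality also flips — perfect stays perfect — giving a perfect fourth.

perfect 4th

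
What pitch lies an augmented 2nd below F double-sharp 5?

Counting two letter names down from F lands on E.
An augmented second spans 3 semitones, so from F##5 the target pitch is E5.

E 5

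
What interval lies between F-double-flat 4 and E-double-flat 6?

F to E spans seven letter names (F-G-A-B-C-D-E), plus an octave — that makes it a fourteenth of some quality.
Counting semitones, Fbb4→Ebb6 is 23, which is the major fourteenth.
(Equivalently, a compound major seventh: a major seventh plus an octave.)

major fourteenth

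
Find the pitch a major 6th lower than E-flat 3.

Six letter names down from E: G.
A major sixth is 9 semitones; 9 semitones down from Eb3 gives Gb2.

G-flat 2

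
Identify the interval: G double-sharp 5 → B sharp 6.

G to B spans three letter names (G-A-B), plus an octave — that makes it a tenth of some quality.
A major tenth would be 16 semitones, but G##5 to B#6 is 15 — one semitone narrower, making it a minor tenth.
(Equivalently, a compound minor third: a minor third plus an octave.)

minor 10th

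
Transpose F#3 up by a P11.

Counting four letter names plus an octave up from F lands on B.
A perfect eleventh spans 17 semitones, so from F#3 the target pitch is B4.

B4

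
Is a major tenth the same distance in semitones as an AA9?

Yes

A major tenth = 16 semitones = a doubly augmented ninth; enharmonically equal.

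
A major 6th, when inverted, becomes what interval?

m3

The rule of nine gives the new number: 9 − 6 = 3, so a sixth becomes a third.
Quality inverts too: major becomes minor. That makes the inversion a minor third.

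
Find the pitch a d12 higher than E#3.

The twelfth's letter: E up five letter names plus an octave → B.
A diminished twelfth spans 18 semitones, so from E#3 the target pitch is B4.

B4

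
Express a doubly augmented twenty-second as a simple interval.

AA8

Each octave removed subtracts seven from the number: 22 − 14 = 8.
So a doubly augmented twenty-second is 2 octaves plus a doubly augmented octave. The quality is unchanged.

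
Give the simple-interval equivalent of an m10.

Subtracting seven from the interval number removes an octave: 10 − 7 = 3.
That makes a minor tenth a compound minor third — an octave plus a minor third.

minor 3rd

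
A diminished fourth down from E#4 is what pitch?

The fourth takes the letter from E down to B.
A diminished fourth is 4 semitones; 4 semitones down from E#4 gives B##3.

B##3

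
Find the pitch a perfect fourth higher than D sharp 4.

G sharp 4

Four letter names up from D: G.
A perfect fourth is 5 semitones; 5 semitones up from D#4 gives G#4.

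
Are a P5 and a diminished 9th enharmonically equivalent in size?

A perfect fifth is 7 semitones but a diminished ninth is 12 semitones — different sizes.

No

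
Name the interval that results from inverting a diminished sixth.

The rule of nine gives the new number: 9 − 6 = 3, so a sixth becomes a third.
The quality also flips — diminished becomes augmented — giving an augmented third.

augmented third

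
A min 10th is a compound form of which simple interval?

minor third

Take out an octave (7 from the number): 10 − 7 = 3.
So a minor tenth is an octave plus a minor third. The quality is unchanged.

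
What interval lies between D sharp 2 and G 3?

D to G spans four letter names (D-E-F-G), plus an octave: an eleventh.
The perfect eleventh is 17 semitones; here we have 16, one semitone narrower: diminished.
(Equivalently, a compound diminished fourth: a diminished fourth plus an octave.)

diminished eleventh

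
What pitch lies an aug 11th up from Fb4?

Counting four letter names plus an octave up from F lands on B.
Moving 18 semitones up from Fb4 (the size of an augmented eleventh) reaches Bb5.

Bb5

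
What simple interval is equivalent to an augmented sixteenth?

Take out 2 octaves (14 from the number): 16 − 14 = 2.
Quality carries through unchanged, so the simple form is an augmented second.

A2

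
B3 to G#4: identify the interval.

B to G spans six letter names (B-C-D-E-F-G), so the interval is some kind of sixth.
The major sixth spans 9 semitones, and B3 to G#4 is exactly 9 semitones — so this is a major sixth.

major sixth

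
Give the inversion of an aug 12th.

diminished 4th

First reduce the compound augmented twelfth to its simple form, an augmented fifth.
Inverted interval numbers add to nine, so a fifth pairs with a fourth (5 + 4 = 9).
Quality inverts too: augmented becomes diminished. That makes the inversion a diminished fourth.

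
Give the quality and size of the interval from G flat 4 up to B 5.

A10

G to B spans three letter names (G-A-B), plus an octave: a tenth.
Gb4 to B5 spans 17 semitones — one semitone wider than the major tenth (16) — giving an augmented tenth.
(Equivalently, a compound augmented third: an augmented third plus an octave.)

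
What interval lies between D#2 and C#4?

minor 14th

D to C spans seven letter names (D-E-F-G-A-B-C), plus an octave: a fourteenth.
D#2 to C#4 is 22 semitones, a half step short of the major fourteenth (23), so this is minor.
(Equivalently, a compound minor seventh: a minor seventh plus an octave.)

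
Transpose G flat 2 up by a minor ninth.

A double-flat 3

Two letters up from G (plus an octave) reaches A.
A minor ninth is 13 semitones; 13 semitones up from Gb2 gives Abb3.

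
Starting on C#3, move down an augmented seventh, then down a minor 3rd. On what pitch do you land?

Bb1

Down an augmented seventh from C#3: Db2 (12 semitones down).
Db2 down a minor third → Bb1 (3 semitones).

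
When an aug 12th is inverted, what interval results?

First reduce the compound augmented twelfth to its simple form, an augmented fifth.
Interval numbers invert to sum to nine: 5 + 4 = 9, so a fifth inverts to a fourth.
And augmented becomes diminished under inversion, so we get a diminished fourth.

diminished 4th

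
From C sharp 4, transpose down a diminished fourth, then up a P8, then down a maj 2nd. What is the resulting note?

Down a diminished fourth from C#4: G##3 (4 semitones down).
G##3 up a perfect octave → G##4 (12 semitones).
A major second down from G##4 is F##4.

F double-sharp 4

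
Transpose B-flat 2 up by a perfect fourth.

E-flat 3

The fourth takes the letter from B up to E.
A perfect fourth spans 5 semitones, so from Bb2 the target pitch is Eb3.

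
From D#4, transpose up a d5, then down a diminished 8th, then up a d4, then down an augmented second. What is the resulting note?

Cb4

Up a diminished fifth from D#4: A4 (6 semitones up).
A4 down a diminished octave → A#3 (11 semitones).
Up a diminished fourth from A#3: D4 (4 semitones up).
D4 down an augmented second → Cb4 (3 semitones).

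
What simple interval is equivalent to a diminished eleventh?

d4

Each octave removed subtracts seven from the number: 11 − 7 = 4.
That makes a diminished eleventh a compound diminished fourth — an octave plus a diminished fourth.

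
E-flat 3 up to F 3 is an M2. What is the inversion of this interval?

The rule of nine gives the new number: 9 − 2 = 7, so a second becomes a seventh.
The quality also flips — major becomes minor — giving a minor seventh.

minor seventh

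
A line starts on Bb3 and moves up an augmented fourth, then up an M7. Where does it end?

D#5

Bb3 up an augmented fourth → E4 (6 semitones).
Up a major seventh from E4: D#5 (11 semitones up).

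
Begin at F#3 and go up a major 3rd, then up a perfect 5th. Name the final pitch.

F#3 up a major third → A#3 (4 semitones).
A perfect fifth up from A#3 is E#4.

E#4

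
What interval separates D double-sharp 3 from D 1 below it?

doubly augmented fifteenth

Descending from D##3 to D1 is the same interval as ascending D1 to D##3.
D to D is the same letter name, plus 2 octaves — that makes it a fifteenth of some quality.
A perfect fifteenth would be 24 semitones; D1 to D##3 is 26, two semitones wider, so the interval is doubly augmented.
(Equivalently, a compound doubly augmented octave: a doubly augmented octave plus an octave.)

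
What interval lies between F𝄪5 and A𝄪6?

major 10th

F to A spans three letter names (F-G-A), plus an octave: a tenth.
The major tenth spans 16 semitones, and F##5 to A##6 is exactly 16 semitones — so this is a major tenth.
(Equivalently, a compound major third: a major third plus an octave.)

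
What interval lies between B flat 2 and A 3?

M7

B to A spans seven letter names (B-C-D-E-F-G-A) — that makes it a seventh of some quality.
Counting semitones, Bb2→A3 is 11, which is the major seventh.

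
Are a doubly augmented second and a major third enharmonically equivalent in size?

Yes

A doubly augmented second = 4 semitones = a major third; enharmonically equal.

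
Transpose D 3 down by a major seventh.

Counting seven letter names down from D lands on E.
Moving 11 semitones down from D3 (the size of a major seventh) reaches Eb2.

E flat 2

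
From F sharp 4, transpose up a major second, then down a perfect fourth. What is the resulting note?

D sharp 4

Up a major second from F#4: G#4 (2 semitones up).
Down a perfect fourth from G#4: D#4 (5 semitones down).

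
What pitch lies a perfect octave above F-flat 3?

An octave keeps the letter name F, an octave up from F.
A perfect octave is 12 semitones; 12 semitones up from Fb3 gives Fb4.

F-flat 4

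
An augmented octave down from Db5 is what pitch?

Dbb4

For an octave the letter name doesn't change: still D, an octave down.
An augmented octave spans 13 semitones, so from Db5 the target pitch is Dbb4.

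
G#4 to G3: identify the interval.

augmented octave

Descending from G#4 to G3 is the same interval as ascending G3 to G#4.
G to G is the same letter name, plus an octave: an octave.
G3 to G#4 spans 13 semitones — one semitone wider than the perfect octave (12) — giving an augmented octave.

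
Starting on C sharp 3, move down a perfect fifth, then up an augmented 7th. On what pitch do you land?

C#3 down a perfect fifth → F#2 (7 semitones).
Up an augmented seventh from F#2: E##3 (12 semitones up).

E double-sharp 3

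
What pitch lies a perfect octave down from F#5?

An octave keeps the letter name F, an octave down from F.
Moving 12 semitones down from F#5 (the size of a perfect octave) reaches F#4.

F#4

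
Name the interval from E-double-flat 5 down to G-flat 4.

Descending from Ebb5 to Gb4 is the same interval as ascending Gb4 to Ebb5.
G to E spans six letter names (G-A-B-C-D-E), so the interval is some kind of sixth.
At 8 semitones, Gb4→Ebb5 falls one short of a major sixth: minor.

minor 6th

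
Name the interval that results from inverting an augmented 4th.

diminished fifth

The rule of nine gives the new number: 9 − 4 = 5, so a fourth becomes a fifth.
The quality also flips — augmented becomes diminished — giving a diminished fifth.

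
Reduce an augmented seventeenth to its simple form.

A3

Each octave removed subtracts seven from the number: 17 − 14 = 3.
So an augmented seventeenth is 2 octaves plus an augmented third. The quality is unchanged.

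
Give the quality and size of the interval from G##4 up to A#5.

G to A spans two letter names (G-A), plus an octave, so the interval is some kind of ninth.
G##4 to A#5 is 13 semitones, a half step short of the major ninth (14), so this is minor.
(Equivalently, a compound minor second: a minor second plus an octave.)

minor 9th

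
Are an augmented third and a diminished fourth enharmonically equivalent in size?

No

5 semitones (augmented third) vs 4 semitones (diminished fourth): not equal.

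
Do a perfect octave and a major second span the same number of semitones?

12 semitones (perfect octave) vs 2 semitones (major second): not equal.

No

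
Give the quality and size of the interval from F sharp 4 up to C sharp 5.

perfect 5th

F to C spans five letter names (F-G-A-B-C) — that makes it a fifth of some quality.
F#4 to C#5 is 7 semitones, matching the perfect fifth exactly, so the quality is perfect.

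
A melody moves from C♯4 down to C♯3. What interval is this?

Descending from C#4 to C#3 is the same interval as ascending C#3 to C#4.
C to C is the same letter name, plus an octave: an octave.
Counting semitones, C#3→C#4 is 12, which is the perfect octave.

perfect 8th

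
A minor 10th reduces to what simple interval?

Subtracting seven from the interval number removes an octave: 10 − 7 = 3.
So a minor tenth is an octave plus a minor third. The quality is unchanged.

minor 3rd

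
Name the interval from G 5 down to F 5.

Descending from G5 to F5 is the same interval as ascending F5 to G5.
F to G spans two letter names (F-G), so the interval is some kind of second.
F5 to G5 is 2 semitones, matching the major second exactly, so the quality is major.

M2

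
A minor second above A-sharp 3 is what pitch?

B 3

Two letter names up from A: B.
Moving 1 semitone up from A#3 (the size of a minor second) reaches B3.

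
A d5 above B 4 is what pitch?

Counting five letter names up from B lands on F.
Moving 6 semitones up from B4 (the size of a diminished fifth) reaches F5.

F 5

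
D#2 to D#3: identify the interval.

perfect octave

D to D is the same letter name, plus an octave: an octave.
The perfect octave spans 12 semitones, and D#2 to D#3 is exactly 12 semitones — so this is a perfect octave.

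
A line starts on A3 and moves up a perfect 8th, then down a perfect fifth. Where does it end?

A perfect octave up from A3 is A4.
Down a perfect fifth from A4: D4 (7 semitones down).

D4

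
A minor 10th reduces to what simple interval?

minor 3rd

Each octave removed subtracts seven from the number: 10 − 7 = 3.
So a minor tenth is an octave plus a minor third. The quality is unchanged.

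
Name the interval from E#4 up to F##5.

E to F spans two letter names (E-F), plus an octave, so the interval is some kind of ninth.
Counting semitones, E#4→F##5 is 14, which is the major ninth.
(Equivalently, a compound major second: a major second plus an octave.)

major 9th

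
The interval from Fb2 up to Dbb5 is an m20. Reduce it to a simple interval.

Each octave removed subtracts seven from the number: 20 − 14 = 6.
So a minor twentieth is 2 octaves plus a minor sixth. The quality is unchanged.

m6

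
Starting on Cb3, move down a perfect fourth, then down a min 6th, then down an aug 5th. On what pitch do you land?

Ebb1

Cb3 down a perfect fourth → Gb2 (5 semitones).
Down a minor sixth from Gb2: Bb1 (8 semitones down).
Down an augmented fifth from Bb1: Ebb1 (8 semitones down).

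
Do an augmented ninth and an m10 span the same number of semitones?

Yes

Both span 15 semitones: an augmented ninth and a minor tenth are the same chromatic distance.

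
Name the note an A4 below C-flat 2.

The fourth takes the letter from C down to G.
An augmented fourth is 6 semitones; 6 semitones down from Cb2 gives Gbb1.

G-double-flat 1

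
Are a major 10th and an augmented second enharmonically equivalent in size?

No

A major tenth spans 16 semitones; an augmented second spans 3 semitones. They differ by 13.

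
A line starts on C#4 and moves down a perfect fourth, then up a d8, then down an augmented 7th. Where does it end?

Down a perfect fourth from C#4: G#3 (5 semitones down).
G#3 up a diminished octave → G4 (11 semitones).
An augmented seventh down from G4 is Abb3.

Abb3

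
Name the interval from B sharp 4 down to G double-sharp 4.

minor 3rd

Descending from B#4 to G##4 is the same interval as ascending G##4 to B#4.
G to B spans three letter names (G-A-B), so the interval is some kind of third.
A major third would be 4 semitones, but G##4 to B#4 is 3 — one semitone narrower, making it a minor third.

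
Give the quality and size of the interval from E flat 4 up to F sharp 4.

A2

E to F spans two letter names (E-F) — that makes it a second of some quality.
A major second would be 2 semitones; Eb4 to F#4 is 3, one semitone wider, so the interval is augmented.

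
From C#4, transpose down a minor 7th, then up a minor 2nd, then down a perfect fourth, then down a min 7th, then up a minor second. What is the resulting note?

D2

Down a minor seventh from C#4: D#3 (10 semitones down).
A minor second up from D#3 is E3.
Down a perfect fourth from E3: B2 (5 semitones down).
Down a minor seventh from B2: C#2 (10 semitones down).
A minor second up from C#2 is D2.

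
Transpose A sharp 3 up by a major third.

Three letter names up from A: C.
Moving 4 semitones up from A#3 (the size of a major third) reaches C##4.

C double-sharp 4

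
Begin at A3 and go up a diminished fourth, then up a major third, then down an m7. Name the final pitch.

Up a diminished fourth from A3: Db4 (4 semitones up).
Db4 up a major third → F4 (4 semitones).
F4 down a minor seventh → G3 (10 semitones).

G3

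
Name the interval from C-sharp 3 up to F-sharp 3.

perfect fourth

C to F spans four letter names (C-D-E-F): a fourth.
The perfect fourth spans 5 semitones, and C#3 to F#3 is exactly 5 semitones — so this is a perfect fourth.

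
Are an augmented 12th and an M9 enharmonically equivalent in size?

An augmented twelfth is 20 semitones but a major ninth is 14 semitones — different sizes.

No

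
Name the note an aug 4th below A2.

Four letter names down from A: E.
An augmented fourth is 6 semitones; 6 semitones down from A2 gives Eb2.

Eb2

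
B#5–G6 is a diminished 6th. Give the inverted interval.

Interval numbers invert to sum to nine: 6 + 3 = 9, so a sixth inverts to a third.
And diminished becomes augmented under inversion, so we get an augmented third.

A3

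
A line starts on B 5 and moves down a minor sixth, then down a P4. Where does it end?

A sharp 4

A minor sixth down from B5 is D#5.
Down a perfect fourth from D#5: A#4 (5 semitones down).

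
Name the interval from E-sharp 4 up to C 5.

diminished sixth

E to C spans six letter names (E-F-G-A-B-C), so the interval is some kind of sixth.
A major sixth would be 9 semitones; E#4 to C5 is 7, two semitones narrower, so the interval is diminished.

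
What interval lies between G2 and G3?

perfect octave

G to G is the same letter name, plus an octave — that makes it an octave of some quality.
G2 to G3 is 12 semitones, matching the perfect octave exactly, so the quality is perfect.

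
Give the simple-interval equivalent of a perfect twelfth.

perfect fifth

Each octave removed subtracts seven from the number: 12 − 7 = 5.
That makes a perfect twelfth a compound perfect fifth — an octave plus a perfect fifth.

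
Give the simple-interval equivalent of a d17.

Subtracting seven from the interval number removes an octave: 17 − 14 = 3.
Quality carries through unchanged, so the simple form is a diminished third.

d3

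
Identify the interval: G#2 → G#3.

perfect octave

G to G is the same letter name, plus an octave — that makes it an octave of some quality.
The perfect octave spans 12 semitones, and G#2 to G#3 is exactly 12 semitones — so this is a perfect octave.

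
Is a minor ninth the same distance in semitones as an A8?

Yes

A minor ninth = 13 semitones = an augmented octave; enharmonically equal.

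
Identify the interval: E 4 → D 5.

E to D spans seven letter names (E-F-G-A-B-C-D), so the interval is some kind of seventh.
A major seventh would be 11 semitones, but E4 to D5 is 10 — one semitone narrower, making it a minor seventh.

m7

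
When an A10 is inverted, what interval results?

diminished 6th

First reduce the compound augmented tenth to its simple form, an augmented third.
The rule of nine gives the new number: 9 − 3 = 6, so a third becomes a sixth.
The quality also flips — augmented becomes diminished — giving a diminished sixth.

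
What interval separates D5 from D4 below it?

Descending from D5 to D4 is the same interval as ascending D4 to D5.
D to D is the same letter name, plus an octave, so the interval is some kind of octave.
D4 to D5 is 12 semitones, matching the perfect octave exactly, so the quality is perfect.

perfect 8th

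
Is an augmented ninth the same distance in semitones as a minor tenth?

An augmented ninth = 15 semitones = a minor tenth; enharmonically equal.

Yes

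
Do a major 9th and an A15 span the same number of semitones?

A major ninth spans 14 semitones; an augmented fifteenth spans 25 semitones. They differ by 11.

No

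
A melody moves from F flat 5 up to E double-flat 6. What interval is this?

F to E spans seven letter names (F-G-A-B-C-D-E) — that makes it a seventh of some quality.
At 10 semitones, Fb5→Ebb6 falls one short of a major seventh: minor.

minor 7th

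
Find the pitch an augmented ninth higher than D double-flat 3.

Two letters up from D (plus an octave) reaches E.
Moving 15 semitones up from Dbb3 (the size of an augmented ninth) reaches Eb4.

E flat 4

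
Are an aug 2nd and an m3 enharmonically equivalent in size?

Yes

Both span 3 semitones: an augmented second and a minor third are the same chromatic distance.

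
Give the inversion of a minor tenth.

M6

First reduce the compound minor tenth to its simple form, a minor third.
The rule of nine gives the new number: 9 − 3 = 6, so a third becomes a sixth.
Quality inverts too: minor becomes major. That makes the inversion a major sixth.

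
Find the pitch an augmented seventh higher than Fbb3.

Eb4

The seventh takes the letter from F up to E.
An augmented seventh is 12 semitones; 12 semitones up from Fbb3 gives Eb4.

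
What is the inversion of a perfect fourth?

P5

The rule of nine gives the new number: 9 − 4 = 5, so a fourth becomes a fifth.
Quality inverts too: perfect stays perfect. That makes the inversion a perfect fifth.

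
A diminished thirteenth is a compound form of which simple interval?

Take out an octave (7 from the number): 13 − 7 = 6.
Quality carries through unchanged, so the simple form is a diminished sixth.

diminished sixth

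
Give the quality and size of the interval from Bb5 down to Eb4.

Descending from Bb5 to Eb4 is the same interval as ascending Eb4 to Bb5.
E to B spans five letter names (E-F-G-A-B), plus an octave — that makes it a twelfth of some quality.
Eb4 to Bb5 is 19 semitones, matching the perfect twelfth exactly, so the quality is perfect.
(Equivalently, a compound perfect fifth: a perfect fifth plus an octave.)

perfect 12th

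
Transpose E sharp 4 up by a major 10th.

Three letters up from E (plus an octave) reaches G.
A major tenth is 16 semitones; 16 semitones up from E#4 gives G##5.

G double-sharp 5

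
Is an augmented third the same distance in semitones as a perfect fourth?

Yes

An augmented third = 5 semitones = a perfect fourth; enharmonically equal.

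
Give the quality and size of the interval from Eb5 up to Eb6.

E to E is the same letter name, plus an octave: an octave.
The perfect octave spans 12 semitones, and Eb5 to Eb6 is exactly 12 semitones — so this is a perfect octave.

perfect octave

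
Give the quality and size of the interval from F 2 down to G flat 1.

Descending from F2 to Gb1 is the same interval as ascending Gb1 to F2.
G to F spans seven letter names (G-A-B-C-D-E-F): a seventh.
The major seventh spans 11 semitones, and Gb1 to F2 is exactly 11 semitones — so this is a major seventh.

M7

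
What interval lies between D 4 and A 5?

D to A spans five letter names (D-E-F-G-A), plus an octave — that makes it a twelfth of some quality.
D4 to A5 is 19 semitones, matching the perfect twelfth exactly, so the quality is perfect.
(Equivalently, a compound perfect fifth: a perfect fifth plus an octave.)

P12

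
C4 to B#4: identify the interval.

augmented seventh

C to B spans seven letter names (C-D-E-F-G-A-B) — that makes it a seventh of some quality.
The major seventh is 11 semitones; here we have 12, one semitone wider: augmented.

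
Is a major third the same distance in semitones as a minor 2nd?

A major third is 4 semitones but a minor second is 1 semitone — different sizes.

No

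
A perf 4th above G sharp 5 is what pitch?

Four letter names up from G: C.
A perfect fourth spans 5 semitones, so from G#5 the target pitch is C#6.

C sharp 6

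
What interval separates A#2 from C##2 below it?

m6

Descending from A#2 to C##2 is the same interval as ascending C##2 to A#2.
C to A spans six letter names (C-D-E-F-G-A), so the interval is some kind of sixth.
C##2 to A#2 is 8 semitones, a half step short of the major sixth (9), so this is minor.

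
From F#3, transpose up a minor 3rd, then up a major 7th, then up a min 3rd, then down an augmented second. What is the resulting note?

Ab4

Up a minor third from F#3: A3 (3 semitones up).
A3 up a major seventh → G#4 (11 semitones).
A minor third up from G#4 is B4.
B4 down an augmented second → Ab4 (3 semitones).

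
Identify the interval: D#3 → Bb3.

d6

D to B spans six letter names (D-E-F-G-A-B): a sixth.
A major sixth would be 9 semitones; D#3 to Bb3 is 7, two semitones narrower, so the interval is diminished.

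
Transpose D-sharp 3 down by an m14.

E-sharp 1

Seven letters down from D (plus an octave) reaches E.
A minor fourteenth spans 22 semitones, so from D#3 the target pitch is E#1.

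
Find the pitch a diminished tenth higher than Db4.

The tenth's letter: D up three letter names plus an octave → F.
Moving 14 semitones up from Db4 (the size of a diminished tenth) reaches Fbb5.

Fbb5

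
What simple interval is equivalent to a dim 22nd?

diminished 8th

Take out 2 octaves (14 from the number): 22 − 14 = 8.
Quality carries through unchanged, so the simple form is a diminished octave.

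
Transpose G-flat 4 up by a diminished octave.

An octave keeps the letter name G, an octave up from G.
A diminished octave spans 11 semitones, so from Gb4 the target pitch is Gbb5.

G-double-flat 5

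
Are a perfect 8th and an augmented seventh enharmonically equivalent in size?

Yes

A perfect octave spans 12 semitones, and an augmented seventh also spans 12 semitones — they're enharmonic.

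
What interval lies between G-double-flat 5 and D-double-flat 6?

G to D spans five letter names (G-A-B-C-D): a fifth.
The perfect fifth spans 7 semitones, and Gbb5 to Dbb6 is exactly 7 semitones — so this is a perfect fifth.

P5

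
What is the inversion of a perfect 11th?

P5

First reduce the compound perfect eleventh to its simple form, a perfect fourth.
The rule of nine gives the new number: 9 − 4 = 5, so a fourth becomes a fifth.
The quality also flips — perfect stays perfect — giving a perfect fifth.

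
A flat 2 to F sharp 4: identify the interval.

augmented thirteenth

A to F spans six letter names (A-B-C-D-E-F), plus an octave, so the interval is some kind of thirteenth.
Ab2 to F#4 spans 22 semitones — one semitone wider than the major thirteenth (21) — giving an augmented thirteenth.
(Equivalently, a compound augmented sixth: an augmented sixth plus an octave.)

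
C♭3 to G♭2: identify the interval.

P4

Descending from Cb3 to Gb2 is the same interval as ascending Gb2 to Cb3.
G to C spans four letter names (G-A-B-C): a fourth.
The perfect fourth spans 5 semitones, and Gb2 to Cb3 is exactly 5 semitones — so this is a perfect fourth.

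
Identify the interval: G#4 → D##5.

G to D spans five letter names (G-A-B-C-D), so the interval is some kind of fifth.
G#4 to D##5 spans 8 semitones — one semitone wider than the perfect fifth (7) — giving an augmented fifth.

augmented 5th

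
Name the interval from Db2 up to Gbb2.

diminished 4th

D to G spans four letter names (D-E-F-G) — that makes it a fourth of some quality.
A perfect fourth would be 5 semitones; Db2 to Gbb2 is 4, one semitone narrower, so the interval is diminished.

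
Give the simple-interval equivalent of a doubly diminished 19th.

Each octave removed subtracts seven from the number: 19 − 14 = 5.
Quality carries through unchanged, so the simple form is a doubly diminished fifth.

dd5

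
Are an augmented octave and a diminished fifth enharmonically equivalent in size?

No

An augmented octave is 13 semitones but a diminished fifth is 6 semitones — different sizes.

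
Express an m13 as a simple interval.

minor sixth

Subtracting seven from the interval number removes an octave: 13 − 7 = 6.
So a minor thirteenth is an octave plus a minor sixth. The quality is unchanged.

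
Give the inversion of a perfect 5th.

perfect 4th

Interval numbers invert to sum to nine: 5 + 4 = 9, so a fifth inverts to a fourth.
Quality inverts too: perfect stays perfect. That makes the inversion a perfect fourth.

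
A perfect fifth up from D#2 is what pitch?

A#2

Counting five letter names up from D lands on A.
A perfect fifth is 7 semitones; 7 semitones up from D#2 gives A#2.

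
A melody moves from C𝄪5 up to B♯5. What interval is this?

minor seventh

C to B spans seven letter names (C-D-E-F-G-A-B), so the interval is some kind of seventh.
C##5 to B#5 is 10 semitones, a half step short of the major seventh (11), so this is minor.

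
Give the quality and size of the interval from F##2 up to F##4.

F to F is the same letter name, plus 2 octaves: a fifteenth.
The perfect fifteenth spans 24 semitones, and F##2 to F##4 is exactly 24 semitones — so this is a perfect fifteenth.
(Equivalently, a compound perfect octave: a perfect octave plus an octave.)

perfect fifteenth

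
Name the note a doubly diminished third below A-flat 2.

Three letter names down from A: F.
A doubly diminished third spans 1 semitone, so from Ab2 the target pitch is F##2.

F-double-sharp 2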